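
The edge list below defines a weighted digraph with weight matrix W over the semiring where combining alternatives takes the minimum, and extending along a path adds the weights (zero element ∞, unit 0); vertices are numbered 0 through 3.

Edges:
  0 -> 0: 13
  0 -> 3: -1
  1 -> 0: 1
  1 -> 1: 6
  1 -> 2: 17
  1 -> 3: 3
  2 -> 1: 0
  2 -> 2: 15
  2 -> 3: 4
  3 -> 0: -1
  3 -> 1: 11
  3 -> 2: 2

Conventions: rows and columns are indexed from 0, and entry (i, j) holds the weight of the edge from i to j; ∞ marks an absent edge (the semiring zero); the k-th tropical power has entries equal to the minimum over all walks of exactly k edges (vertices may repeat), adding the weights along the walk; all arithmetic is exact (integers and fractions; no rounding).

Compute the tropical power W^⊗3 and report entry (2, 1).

W^⊗2:
  [-2, 10, 1, 12]
  [2, 12, 5, 0]
  [1, 6, 6, 3]
  [12, 2, 17, -2]
W^⊗3:
  [11, 1, 14, -3]
  [-1, 5, 2, 1]
  [2, 6, 5, 0]
  [-3, 8, 0, 5]
Key observation: the optimum is the walk 2->3->2->1, with weight 4 + 2 + 0 = 6.
Optimal value attained by: walk 2->3->2->1.
Answer: (W^⊗3)[2][1] = 6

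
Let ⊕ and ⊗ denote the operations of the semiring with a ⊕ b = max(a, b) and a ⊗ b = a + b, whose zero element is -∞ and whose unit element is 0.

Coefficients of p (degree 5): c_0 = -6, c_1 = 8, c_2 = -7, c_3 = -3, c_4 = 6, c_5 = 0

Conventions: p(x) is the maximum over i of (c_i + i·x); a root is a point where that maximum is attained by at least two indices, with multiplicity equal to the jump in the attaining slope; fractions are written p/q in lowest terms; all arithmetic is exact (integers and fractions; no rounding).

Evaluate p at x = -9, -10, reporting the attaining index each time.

p(-9) = max(-6+0·(-9)=-6, 8+1·(-9)=-1, -7+2·(-9)=-25, -3+3·(-9)=-30, 6+4·(-9)=-30, 0+5·(-9)=-45) = -1 (attained by i=1)
p(-10) = max(-6+0·(-10)=-6, 8+1·(-10)=-2, -7+2·(-10)=-27, -3+3·(-10)=-33, 6+4·(-10)=-34, 0+5·(-10)=-50) = -2 (attained by i=1)
Answer: p(-9) = -1; p(-10) = -2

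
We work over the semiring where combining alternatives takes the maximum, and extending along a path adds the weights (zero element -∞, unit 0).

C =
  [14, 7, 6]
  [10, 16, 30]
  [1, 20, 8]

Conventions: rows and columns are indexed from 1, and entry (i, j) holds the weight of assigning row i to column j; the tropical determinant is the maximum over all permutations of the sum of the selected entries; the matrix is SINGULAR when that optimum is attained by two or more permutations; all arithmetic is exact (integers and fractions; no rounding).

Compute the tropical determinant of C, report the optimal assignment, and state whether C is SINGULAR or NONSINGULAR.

σ = (1, 2, 3): 14 + 16 + 8 = 38
σ = (1, 3, 2): 14 + 30 + 20 = 64
σ = (2, 1, 3): 7 + 10 + 8 = 25
σ = (2, 3, 1): 7 + 30 + 1 = 38
σ = (3, 1, 2): 6 + 10 + 20 = 36
σ = (3, 2, 1): 6 + 16 + 1 = 23
Optimal value attained by: σ = (1, 3, 2).
Answer: det⊕(C) = 64; verdict: NONSINGULAR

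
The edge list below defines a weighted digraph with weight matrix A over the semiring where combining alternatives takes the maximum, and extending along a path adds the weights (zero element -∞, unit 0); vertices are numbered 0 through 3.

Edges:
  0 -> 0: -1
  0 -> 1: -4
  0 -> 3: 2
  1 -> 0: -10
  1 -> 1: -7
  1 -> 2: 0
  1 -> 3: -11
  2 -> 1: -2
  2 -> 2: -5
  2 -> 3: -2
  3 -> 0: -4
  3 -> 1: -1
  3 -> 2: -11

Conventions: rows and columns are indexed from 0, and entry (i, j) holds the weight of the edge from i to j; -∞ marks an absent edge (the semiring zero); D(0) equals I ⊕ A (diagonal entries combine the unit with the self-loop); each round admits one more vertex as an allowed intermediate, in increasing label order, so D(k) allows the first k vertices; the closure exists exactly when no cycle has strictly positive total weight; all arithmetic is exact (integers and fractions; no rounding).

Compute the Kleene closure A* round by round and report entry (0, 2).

D(0):
  [0, -4, -∞, 2]
  [-10, 0, 0, -11]
  [-∞, -2, 0, -2]
  [-4, -1, -11, 0]
D(1):
  [0, -4, -∞, 2]
  [-10, 0, 0, -8]
  [-∞, -2, 0, -2]
  [-4, -1, -11, 0]
D(2):
  [0, -4, -4, 2]
  [-10, 0, 0, -8]
  [-12, -2, 0, -2]
  [-4, -1, -1, 0]
D(3):
  [0, -4, -4, 2]
  [-10, 0, 0, -2]
  [-12, -2, 0, -2]
  [-4, -1, -1, 0]
D(4):
  [0, 1, 1, 2]
  [-6, 0, 0, -2]
  [-6, -2, 0, -2]
  [-4, -1, -1, 0]
Answer: A*[0][2] = 1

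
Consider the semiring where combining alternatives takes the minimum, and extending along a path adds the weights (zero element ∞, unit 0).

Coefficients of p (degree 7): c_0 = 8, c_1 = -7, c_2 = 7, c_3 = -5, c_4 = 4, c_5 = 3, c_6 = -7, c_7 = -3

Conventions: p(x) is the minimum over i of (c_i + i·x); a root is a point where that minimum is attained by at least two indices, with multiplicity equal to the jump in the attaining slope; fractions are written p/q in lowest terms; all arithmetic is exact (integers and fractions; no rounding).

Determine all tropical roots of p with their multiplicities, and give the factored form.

hull edge (i=0, c=8) to (i=1, c=-7): slope -15, span 1
hull edge (i=1, c=-7) to (i=6, c=-7): slope 0, span 5
hull edge (i=6, c=-7) to (i=7, c=-3): slope 4, span 1
Factored form: p(x) = -3 ⊗ (x ⊕ (-4)) ⊗ (x ⊕ 0) ⊗ (x ⊕ 0) ⊗ (x ⊕ 0) ⊗ (x ⊕ 0) ⊗ (x ⊕ 0) ⊗ (x ⊕ 15)
Answer: roots = -4 (mult 1), 0 (mult 5), 15 (mult 1)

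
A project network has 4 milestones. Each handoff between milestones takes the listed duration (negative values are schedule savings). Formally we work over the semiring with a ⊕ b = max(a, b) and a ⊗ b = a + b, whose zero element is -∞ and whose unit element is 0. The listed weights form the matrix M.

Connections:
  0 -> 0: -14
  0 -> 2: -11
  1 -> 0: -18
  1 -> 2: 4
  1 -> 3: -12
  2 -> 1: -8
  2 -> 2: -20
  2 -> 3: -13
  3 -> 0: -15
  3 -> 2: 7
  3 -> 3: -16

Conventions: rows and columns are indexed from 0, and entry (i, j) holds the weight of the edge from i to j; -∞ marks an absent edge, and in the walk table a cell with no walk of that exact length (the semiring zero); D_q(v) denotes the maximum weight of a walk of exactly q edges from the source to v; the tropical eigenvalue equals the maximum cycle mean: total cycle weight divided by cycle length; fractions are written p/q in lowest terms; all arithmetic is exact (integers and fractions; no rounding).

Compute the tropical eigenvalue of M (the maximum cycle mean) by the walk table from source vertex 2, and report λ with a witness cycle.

q=0: [-∞, -∞, 0, -∞]
q=1: [-∞, -8, -20, -13]
q=2: [-26, -28, -4, -20]
q=3: [-35, -12, -13, -17]
q=4: [-30, -21, -8, -24]
Optimal cycle mean attained by: cycle 1->2->1, total 4 + (-8), length 2.
Answer: λ = -2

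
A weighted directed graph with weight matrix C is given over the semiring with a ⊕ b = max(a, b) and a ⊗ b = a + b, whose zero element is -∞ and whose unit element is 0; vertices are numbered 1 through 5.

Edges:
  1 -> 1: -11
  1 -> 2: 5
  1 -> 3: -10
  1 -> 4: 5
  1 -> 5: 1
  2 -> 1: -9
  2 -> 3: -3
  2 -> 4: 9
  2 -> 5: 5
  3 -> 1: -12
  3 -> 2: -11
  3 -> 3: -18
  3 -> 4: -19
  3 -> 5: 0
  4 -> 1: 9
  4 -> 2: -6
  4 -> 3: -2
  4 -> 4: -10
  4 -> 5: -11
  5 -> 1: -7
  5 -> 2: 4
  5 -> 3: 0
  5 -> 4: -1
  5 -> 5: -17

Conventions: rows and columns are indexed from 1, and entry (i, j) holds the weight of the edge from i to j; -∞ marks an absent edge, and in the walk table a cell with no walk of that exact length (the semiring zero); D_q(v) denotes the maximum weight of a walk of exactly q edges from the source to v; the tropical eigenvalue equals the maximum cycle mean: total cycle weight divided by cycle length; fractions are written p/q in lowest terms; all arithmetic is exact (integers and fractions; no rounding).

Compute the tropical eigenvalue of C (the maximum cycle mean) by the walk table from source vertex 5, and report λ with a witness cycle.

q=0: [-∞, -∞, -∞, -∞, 0]
q=1: [-7, 4, 0, -1, -17]
q=2: [8, -2, 1, 13, 9]
q=3: [22, 13, 11, 13, 9]
q=4: [22, 27, 12, 27, 23]
q=5: [36, 27, 25, 36, 32]
Optimal cycle mean attained by: cycle 1->2->4->1, total 5 + 9 + 9, length 3.
Answer: λ = 23/3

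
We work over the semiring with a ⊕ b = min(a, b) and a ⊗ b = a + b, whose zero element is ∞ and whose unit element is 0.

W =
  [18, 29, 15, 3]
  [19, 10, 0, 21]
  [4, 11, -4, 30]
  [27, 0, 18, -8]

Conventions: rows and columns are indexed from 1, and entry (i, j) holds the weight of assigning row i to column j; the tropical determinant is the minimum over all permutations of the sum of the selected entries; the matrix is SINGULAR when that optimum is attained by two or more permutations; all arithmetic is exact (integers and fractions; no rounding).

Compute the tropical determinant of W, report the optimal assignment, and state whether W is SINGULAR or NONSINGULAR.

σ = (1, 2, 3, 4): 18 + 10 + (-4) + (-8) = 16
σ = (1, 2, 4, 3): 18 + 10 + 30 + 18 = 76
σ = (1, 3, 2, 4): 18 + 0 + 11 + (-8) = 21
σ = (1, 3, 4, 2): 18 + 0 + 30 + 0 = 48
σ = (1, 4, 2, 3): 18 + 21 + 11 + 18 = 68
σ = (1, 4, 3, 2): 18 + 21 + (-4) + 0 = 35
σ = (2, 1, 3, 4): 29 + 19 + (-4) + (-8) = 36
σ = (2, 1, 4, 3): 29 + 19 + 30 + 18 = 96
σ = (2, 3, 1, 4): 29 + 0 + 4 + (-8) = 25
σ = (2, 3, 4, 1): 29 + 0 + 30 + 27 = 86
σ = (2, 4, 1, 3): 29 + 21 + 4 + 18 = 72
σ = (2, 4, 3, 1): 29 + 21 + (-4) + 27 = 73
σ = (3, 1, 2, 4): 15 + 19 + 11 + (-8) = 37
σ = (3, 1, 4, 2): 15 + 19 + 30 + 0 = 64
σ = (3, 2, 1, 4): 15 + 10 + 4 + (-8) = 21
σ = (3, 2, 4, 1): 15 + 10 + 30 + 27 = 82
σ = (3, 4, 1, 2): 15 + 21 + 4 + 0 = 40
σ = (3, 4, 2, 1): 15 + 21 + 11 + 27 = 74
σ = (4, 1, 2, 3): 3 + 19 + 11 + 18 = 51
σ = (4, 1, 3, 2): 3 + 19 + (-4) + 0 = 18
σ = (4, 2, 1, 3): 3 + 10 + 4 + 18 = 35
σ = (4, 2, 3, 1): 3 + 10 + (-4) + 27 = 36
σ = (4, 3, 1, 2): 3 + 0 + 4 + 0 = 7
σ = (4, 3, 2, 1): 3 + 0 + 11 + 27 = 41
Optimal value attained by: σ = (4, 3, 1, 2).
Answer: det⊕(W) = 7; verdict: NONSINGULAR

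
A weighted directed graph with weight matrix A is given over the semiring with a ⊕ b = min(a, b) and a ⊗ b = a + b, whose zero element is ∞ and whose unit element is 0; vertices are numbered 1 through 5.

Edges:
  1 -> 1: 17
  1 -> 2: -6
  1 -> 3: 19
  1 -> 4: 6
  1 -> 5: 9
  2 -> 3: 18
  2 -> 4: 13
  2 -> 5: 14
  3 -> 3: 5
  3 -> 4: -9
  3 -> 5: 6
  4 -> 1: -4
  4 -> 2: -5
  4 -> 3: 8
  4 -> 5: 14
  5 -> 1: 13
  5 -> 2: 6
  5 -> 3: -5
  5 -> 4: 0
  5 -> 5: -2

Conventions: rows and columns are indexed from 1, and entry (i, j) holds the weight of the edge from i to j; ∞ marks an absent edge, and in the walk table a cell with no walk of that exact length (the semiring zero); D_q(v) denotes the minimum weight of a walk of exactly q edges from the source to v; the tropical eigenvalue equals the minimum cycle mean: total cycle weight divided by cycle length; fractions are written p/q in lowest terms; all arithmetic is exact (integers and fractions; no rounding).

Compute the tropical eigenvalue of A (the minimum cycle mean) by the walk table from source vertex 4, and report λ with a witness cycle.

q=0: [∞, ∞, ∞, 0, ∞]
q=1: [-4, -5, 8, ∞, 14]
q=2: [13, -10, 9, -1, 5]
q=3: [-5, -6, 0, 0, 3]
q=4: [-4, -11, -2, -9, 1]
q=5: [-13, -14, -4, -11, -1]
Optimal cycle mean attained by: cycle 1->5->3->4->1, total 9 + (-5) + (-9) + (-4), length 4.
Answer: λ = -9/4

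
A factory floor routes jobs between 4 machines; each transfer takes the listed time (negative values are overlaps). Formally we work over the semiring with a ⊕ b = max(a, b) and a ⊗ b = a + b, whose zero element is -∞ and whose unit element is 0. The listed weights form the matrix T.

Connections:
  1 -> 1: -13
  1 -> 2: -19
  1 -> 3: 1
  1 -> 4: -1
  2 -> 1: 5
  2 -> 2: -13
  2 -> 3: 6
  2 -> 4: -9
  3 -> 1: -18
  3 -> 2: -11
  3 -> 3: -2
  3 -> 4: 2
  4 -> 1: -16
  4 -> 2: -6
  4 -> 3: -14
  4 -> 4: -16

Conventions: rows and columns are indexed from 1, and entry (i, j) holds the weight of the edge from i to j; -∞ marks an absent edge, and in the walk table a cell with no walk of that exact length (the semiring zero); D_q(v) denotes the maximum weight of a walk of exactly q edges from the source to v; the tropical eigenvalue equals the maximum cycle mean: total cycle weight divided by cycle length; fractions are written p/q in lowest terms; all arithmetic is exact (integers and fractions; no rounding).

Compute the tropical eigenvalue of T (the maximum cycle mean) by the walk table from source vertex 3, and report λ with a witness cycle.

q=0: [-∞, -∞, 0, -∞]
q=1: [-18, -11, -2, 2]
q=2: [-6, -4, -4, 0]
q=3: [1, -6, 2, -2]
q=4: [-1, -8, 2, 4]
Optimal cycle mean attained by: cycle 2->3->4->2, total 6 + 2 + (-6), length 3.
Answer: λ = 2/3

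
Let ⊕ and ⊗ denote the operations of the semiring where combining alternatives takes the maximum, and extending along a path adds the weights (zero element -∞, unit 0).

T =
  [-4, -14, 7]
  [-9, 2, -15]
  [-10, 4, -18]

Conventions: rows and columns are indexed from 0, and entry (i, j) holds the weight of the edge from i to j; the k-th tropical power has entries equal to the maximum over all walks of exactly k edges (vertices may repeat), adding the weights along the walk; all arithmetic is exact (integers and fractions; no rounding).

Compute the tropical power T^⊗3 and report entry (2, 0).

T^⊗2:
  [-3, 11, 3]
  [-7, 4, -2]
  [-5, 6, -3]
T^⊗3:
  [2, 13, 4]
  [-5, 6, 0]
  [-3, 8, 2]
Key observation: the optimum is the walk 2->1->1->0, with weight 4 + 2 + (-9) = -3.
Optimal value attained by: walk 2->1->1->0.
Answer: (T^⊗3)[2][0] = -3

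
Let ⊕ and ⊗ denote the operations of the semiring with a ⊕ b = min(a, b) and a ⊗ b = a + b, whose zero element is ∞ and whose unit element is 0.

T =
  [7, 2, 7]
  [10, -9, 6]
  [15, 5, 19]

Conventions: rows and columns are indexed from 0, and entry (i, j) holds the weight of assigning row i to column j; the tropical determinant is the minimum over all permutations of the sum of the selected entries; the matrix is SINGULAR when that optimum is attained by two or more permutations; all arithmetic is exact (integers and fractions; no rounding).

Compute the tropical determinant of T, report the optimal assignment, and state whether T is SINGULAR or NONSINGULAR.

σ = (0, 1, 2): 7 + (-9) + 19 = 17
σ = (0, 2, 1): 7 + 6 + 5 = 18
σ = (1, 0, 2): 2 + 10 + 19 = 31
σ = (1, 2, 0): 2 + 6 + 15 = 23
σ = (2, 0, 1): 7 + 10 + 5 = 22
σ = (2, 1, 0): 7 + (-9) + 15 = 13
Optimal value attained by: σ = (2, 1, 0).
Answer: det⊕(T) = 13; verdict: NONSINGULAR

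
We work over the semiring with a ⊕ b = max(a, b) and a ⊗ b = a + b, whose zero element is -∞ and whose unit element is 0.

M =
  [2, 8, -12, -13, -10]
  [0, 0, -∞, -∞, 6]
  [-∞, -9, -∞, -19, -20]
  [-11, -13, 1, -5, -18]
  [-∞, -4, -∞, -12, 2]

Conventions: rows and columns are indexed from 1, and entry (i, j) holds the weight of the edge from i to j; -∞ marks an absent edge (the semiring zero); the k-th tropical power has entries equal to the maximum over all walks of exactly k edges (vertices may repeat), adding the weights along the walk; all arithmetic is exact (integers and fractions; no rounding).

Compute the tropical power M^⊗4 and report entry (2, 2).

M^⊗2:
  [8, 10, -10, -11, 14]
  [2, 8, -12, -6, 8]
  [-9, -9, -18, -24, -3]
  [-9, -3, -4, -10, -7]
  [-4, -2, -11, -10, 4]
M^⊗3:
  [10, 16, -4, 2, 16]
  [8, 10, -5, -4, 14]
  [-7, -1, -21, -15, -1]
  [-3, -1, -9, -15, 3]
  [-2, 4, -9, -8, 6]
M^⊗4:
  [16, 18, 3, 4, 22]
  [10, 16, -3, 2, 16]
  [-1, 1, -14, -13, 5]
  [-1, 5, -14, -9, 5]
  [4, 6, -7, -6, 10]
Key observation: the optimum is the walk 2->1->2->1->2, with weight 0 + 8 + 0 + 8 = 16.
Optimal value attained by: walk 2->1->2->1->2.
Answer: (M^⊗4)[2][2] = 16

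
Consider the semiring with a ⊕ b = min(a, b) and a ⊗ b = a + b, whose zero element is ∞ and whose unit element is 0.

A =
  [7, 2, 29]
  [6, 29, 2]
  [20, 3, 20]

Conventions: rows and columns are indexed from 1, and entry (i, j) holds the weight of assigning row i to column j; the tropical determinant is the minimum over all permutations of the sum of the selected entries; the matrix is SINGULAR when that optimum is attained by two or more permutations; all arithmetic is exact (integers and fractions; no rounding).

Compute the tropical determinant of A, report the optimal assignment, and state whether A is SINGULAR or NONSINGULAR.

σ = (1, 2, 3): 7 + 29 + 20 = 56
σ = (1, 3, 2): 7 + 2 + 3 = 12
σ = (2, 1, 3): 2 + 6 + 20 = 28
σ = (2, 3, 1): 2 + 2 + 20 = 24
σ = (3, 1, 2): 29 + 6 + 3 = 38
σ = (3, 2, 1): 29 + 29 + 20 = 78
Optimal value attained by: σ = (1, 3, 2).
Answer: det⊕(A) = 12; verdict: NONSINGULAR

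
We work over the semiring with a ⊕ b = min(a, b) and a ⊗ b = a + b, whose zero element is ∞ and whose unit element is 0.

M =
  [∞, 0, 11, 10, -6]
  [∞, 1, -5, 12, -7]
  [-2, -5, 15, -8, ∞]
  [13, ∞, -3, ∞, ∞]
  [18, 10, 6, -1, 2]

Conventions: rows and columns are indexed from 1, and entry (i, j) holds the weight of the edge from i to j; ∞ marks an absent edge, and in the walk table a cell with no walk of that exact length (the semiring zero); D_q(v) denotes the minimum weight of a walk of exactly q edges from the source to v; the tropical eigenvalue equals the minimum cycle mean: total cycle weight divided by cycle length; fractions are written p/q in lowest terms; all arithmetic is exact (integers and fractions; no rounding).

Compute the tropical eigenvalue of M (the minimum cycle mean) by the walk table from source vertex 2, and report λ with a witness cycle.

q=0: [∞, 0, ∞, ∞, ∞]
q=1: [∞, 1, -5, 12, -7]
q=2: [-7, -10, -4, -13, -6]
q=3: [-6, -9, -16, -12, -17]
q=4: [-18, -21, -15, -24, -16]
q=5: [-17, -20, -27, -23, -28]
Optimal cycle mean attained by: cycle 3->4->3, total (-8) + (-3), length 2.
Answer: λ = -11/2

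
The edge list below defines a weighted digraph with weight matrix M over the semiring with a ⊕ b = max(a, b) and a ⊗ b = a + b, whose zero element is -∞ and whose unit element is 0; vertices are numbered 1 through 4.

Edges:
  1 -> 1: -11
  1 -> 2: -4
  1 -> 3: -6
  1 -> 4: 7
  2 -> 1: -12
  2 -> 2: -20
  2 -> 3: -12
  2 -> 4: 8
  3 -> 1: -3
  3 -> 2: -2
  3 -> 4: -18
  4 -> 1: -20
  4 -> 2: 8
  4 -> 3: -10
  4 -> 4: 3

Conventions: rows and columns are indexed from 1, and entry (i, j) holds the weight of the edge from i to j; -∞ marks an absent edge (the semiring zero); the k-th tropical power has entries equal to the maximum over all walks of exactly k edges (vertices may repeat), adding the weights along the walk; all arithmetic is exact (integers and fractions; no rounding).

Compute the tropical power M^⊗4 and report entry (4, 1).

M^⊗2:
  [-9, 15, -3, 10]
  [-12, 16, -2, 11]
  [-14, -7, -9, 6]
  [-4, 11, -4, 16]
M^⊗3:
  [3, 18, 3, 23]
  [4, 19, 4, 24]
  [-12, 14, -4, 9]
  [-1, 24, 6, 19]
M^⊗4:
  [6, 31, 13, 26]
  [7, 32, 14, 27]
  [2, 17, 2, 22]
  [12, 27, 12, 32]
Key observation: the optimum is the walk 4->2->4->2->1, with weight 8 + 8 + 8 + (-12) = 12.
Optimal value attained by: walk 4->2->4->2->1.
Answer: (M^⊗4)[4][1] = 12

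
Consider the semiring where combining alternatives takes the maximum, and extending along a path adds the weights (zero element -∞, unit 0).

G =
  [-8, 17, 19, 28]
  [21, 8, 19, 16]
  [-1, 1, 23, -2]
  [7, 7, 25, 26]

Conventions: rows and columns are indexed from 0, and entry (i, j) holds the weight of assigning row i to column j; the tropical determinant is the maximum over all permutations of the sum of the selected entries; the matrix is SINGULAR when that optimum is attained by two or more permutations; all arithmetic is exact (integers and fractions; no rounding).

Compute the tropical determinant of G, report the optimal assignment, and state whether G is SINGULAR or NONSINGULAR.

σ = (0, 1, 2, 3): (-8) + 8 + 23 + 26 = 49
σ = (0, 1, 3, 2): (-8) + 8 + (-2) + 25 = 23
σ = (0, 2, 1, 3): (-8) + 19 + 1 + 26 = 38
σ = (0, 2, 3, 1): (-8) + 19 + (-2) + 7 = 16
σ = (0, 3, 1, 2): (-8) + 16 + 1 + 25 = 34
σ = (0, 3, 2, 1): (-8) + 16 + 23 + 7 = 38
σ = (1, 0, 2, 3): 17 + 21 + 23 + 26 = 87
σ = (1, 0, 3, 2): 17 + 21 + (-2) + 25 = 61
σ = (1, 2, 0, 3): 17 + 19 + (-1) + 26 = 61
σ = (1, 2, 3, 0): 17 + 19 + (-2) + 7 = 41
σ = (1, 3, 0, 2): 17 + 16 + (-1) + 25 = 57
σ = (1, 3, 2, 0): 17 + 16 + 23 + 7 = 63
σ = (2, 0, 1, 3): 19 + 21 + 1 + 26 = 67
σ = (2, 0, 3, 1): 19 + 21 + (-2) + 7 = 45
σ = (2, 1, 0, 3): 19 + 8 + (-1) + 26 = 52
σ = (2, 1, 3, 0): 19 + 8 + (-2) + 7 = 32
σ = (2, 3, 0, 1): 19 + 16 + (-1) + 7 = 41
σ = (2, 3, 1, 0): 19 + 16 + 1 + 7 = 43
σ = (3, 0, 1, 2): 28 + 21 + 1 + 25 = 75
σ = (3, 0, 2, 1): 28 + 21 + 23 + 7 = 79
σ = (3, 1, 0, 2): 28 + 8 + (-1) + 25 = 60
σ = (3, 1, 2, 0): 28 + 8 + 23 + 7 = 66
σ = (3, 2, 0, 1): 28 + 19 + (-1) + 7 = 53
σ = (3, 2, 1, 0): 28 + 19 + 1 + 7 = 55
Optimal value attained by: σ = (1, 0, 2, 3).
Answer: det⊕(G) = 87; verdict: NONSINGULAR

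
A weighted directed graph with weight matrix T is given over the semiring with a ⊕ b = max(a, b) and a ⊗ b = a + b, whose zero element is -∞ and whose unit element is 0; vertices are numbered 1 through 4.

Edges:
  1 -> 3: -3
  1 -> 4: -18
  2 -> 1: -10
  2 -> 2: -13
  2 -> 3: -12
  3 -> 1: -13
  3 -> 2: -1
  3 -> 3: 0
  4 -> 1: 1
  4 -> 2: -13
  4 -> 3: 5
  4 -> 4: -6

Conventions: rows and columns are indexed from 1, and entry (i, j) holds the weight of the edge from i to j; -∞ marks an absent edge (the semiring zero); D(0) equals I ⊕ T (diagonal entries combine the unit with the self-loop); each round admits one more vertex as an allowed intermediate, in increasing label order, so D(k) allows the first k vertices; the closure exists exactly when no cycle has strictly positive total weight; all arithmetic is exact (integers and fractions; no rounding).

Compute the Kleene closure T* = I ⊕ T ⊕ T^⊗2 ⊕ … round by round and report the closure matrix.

D(0):
  [0, -∞, -3, -18]
  [-10, 0, -12, -∞]
  [-13, -1, 0, -∞]
  [1, -13, 5, 0]
D(1):
  [0, -∞, -3, -18]
  [-10, 0, -12, -28]
  [-13, -1, 0, -31]
  [1, -13, 5, 0]
D(2):
  [0, -∞, -3, -18]
  [-10, 0, -12, -28]
  [-11, -1, 0, -29]
  [1, -13, 5, 0]
D(3):
  [0, -4, -3, -18]
  [-10, 0, -12, -28]
  [-11, -1, 0, -29]
  [1, 4, 5, 0]
D(4):
  [0, -4, -3, -18]
  [-10, 0, -12, -28]
  [-11, -1, 0, -29]
  [1, 4, 5, 0]
Answer: T* = [[0, -4, -3, -18], [-10, 0, -12, -28], [-11, -1, 0, -29], [1, 4, 5, 0]]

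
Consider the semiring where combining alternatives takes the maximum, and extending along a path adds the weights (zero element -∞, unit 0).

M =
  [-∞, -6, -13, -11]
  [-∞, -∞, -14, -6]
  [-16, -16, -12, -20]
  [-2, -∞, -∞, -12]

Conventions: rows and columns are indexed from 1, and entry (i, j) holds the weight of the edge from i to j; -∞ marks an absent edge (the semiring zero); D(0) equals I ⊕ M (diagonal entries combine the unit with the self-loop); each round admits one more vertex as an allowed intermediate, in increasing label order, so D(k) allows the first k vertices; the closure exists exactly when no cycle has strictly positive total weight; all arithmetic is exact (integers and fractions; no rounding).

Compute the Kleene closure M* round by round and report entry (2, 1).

D(0):
  [0, -6, -13, -11]
  [-∞, 0, -14, -6]
  [-16, -16, 0, -20]
  [-2, -∞, -∞, 0]
D(1):
  [0, -6, -13, -11]
  [-∞, 0, -14, -6]
  [-16, -16, 0, -20]
  [-2, -8, -15, 0]
D(2):
  [0, -6, -13, -11]
  [-∞, 0, -14, -6]
  [-16, -16, 0, -20]
  [-2, -8, -15, 0]
D(3):
  [0, -6, -13, -11]
  [-30, 0, -14, -6]
  [-16, -16, 0, -20]
  [-2, -8, -15, 0]
D(4):
  [0, -6, -13, -11]
  [-8, 0, -14, -6]
  [-16, -16, 0, -20]
  [-2, -8, -15, 0]
Answer: M*[2][1] = -8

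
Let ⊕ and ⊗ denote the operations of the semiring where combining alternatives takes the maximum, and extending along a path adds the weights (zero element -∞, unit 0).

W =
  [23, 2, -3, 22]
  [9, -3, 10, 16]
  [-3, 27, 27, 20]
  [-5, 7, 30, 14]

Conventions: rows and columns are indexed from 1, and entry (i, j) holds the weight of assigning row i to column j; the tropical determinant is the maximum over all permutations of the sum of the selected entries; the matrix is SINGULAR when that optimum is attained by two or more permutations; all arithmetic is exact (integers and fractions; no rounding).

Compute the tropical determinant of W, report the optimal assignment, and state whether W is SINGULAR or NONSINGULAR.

σ = (1, 2, 3, 4): 23 + (-3) + 27 + 14 = 61
σ = (1, 2, 4, 3): 23 + (-3) + 20 + 30 = 70
σ = (1, 3, 2, 4): 23 + 10 + 27 + 14 = 74
σ = (1, 3, 4, 2): 23 + 10 + 20 + 7 = 60
σ = (1, 4, 2, 3): 23 + 16 + 27 + 30 = 96
σ = (1, 4, 3, 2): 23 + 16 + 27 + 7 = 73
σ = (2, 1, 3, 4): 2 + 9 + 27 + 14 = 52
σ = (2, 1, 4, 3): 2 + 9 + 20 + 30 = 61
σ = (2, 3, 1, 4): 2 + 10 + (-3) + 14 = 23
σ = (2, 3, 4, 1): 2 + 10 + 20 + (-5) = 27
σ = (2, 4, 1, 3): 2 + 16 + (-3) + 30 = 45
σ = (2, 4, 3, 1): 2 + 16 + 27 + (-5) = 40
σ = (3, 1, 2, 4): (-3) + 9 + 27 + 14 = 47
σ = (3, 1, 4, 2): (-3) + 9 + 20 + 7 = 33
σ = (3, 2, 1, 4): (-3) + (-3) + (-3) + 14 = 5
σ = (3, 2, 4, 1): (-3) + (-3) + 20 + (-5) = 9
σ = (3, 4, 1, 2): (-3) + 16 + (-3) + 7 = 17
σ = (3, 4, 2, 1): (-3) + 16 + 27 + (-5) = 35
σ = (4, 1, 2, 3): 22 + 9 + 27 + 30 = 88
σ = (4, 1, 3, 2): 22 + 9 + 27 + 7 = 65
σ = (4, 2, 1, 3): 22 + (-3) + (-3) + 30 = 46
σ = (4, 2, 3, 1): 22 + (-3) + 27 + (-5) = 41
σ = (4, 3, 1, 2): 22 + 10 + (-3) + 7 = 36
σ = (4, 3, 2, 1): 22 + 10 + 27 + (-5) = 54
Optimal value attained by: σ = (1, 4, 2, 3).
Answer: det⊕(W) = 96; verdict: NONSINGULAR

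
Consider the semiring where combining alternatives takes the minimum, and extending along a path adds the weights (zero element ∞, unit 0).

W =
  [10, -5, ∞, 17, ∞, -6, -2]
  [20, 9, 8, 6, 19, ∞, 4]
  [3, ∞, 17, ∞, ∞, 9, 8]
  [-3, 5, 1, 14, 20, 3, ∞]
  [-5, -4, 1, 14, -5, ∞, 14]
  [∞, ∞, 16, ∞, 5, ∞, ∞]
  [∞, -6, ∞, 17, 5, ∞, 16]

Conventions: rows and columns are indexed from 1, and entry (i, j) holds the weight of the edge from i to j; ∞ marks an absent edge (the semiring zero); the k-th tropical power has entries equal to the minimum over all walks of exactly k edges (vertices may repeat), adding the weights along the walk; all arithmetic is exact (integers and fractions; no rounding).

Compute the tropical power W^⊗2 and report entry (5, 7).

W^⊗2:
  [14, -8, 3, 1, -1, 4, -1]
  [3, -2, 7, 15, 9, 9, 13]
  [13, -2, 25, 20, 13, -3, 1]
  [4, -8, 13, 11, 8, -9, -5]
  [-10, -10, -4, 2, -10, -11, -7]
  [0, 1, 6, 19, 0, 25, 19]
  [0, 1, 2, 0, 0, 20, -2]
Key observation: the optimum is the walk 5->1->7, with weight (-5) + (-2) = -7.
Optimal value attained by: walk 5->1->7.
Answer: (W^⊗2)[5][7] = -7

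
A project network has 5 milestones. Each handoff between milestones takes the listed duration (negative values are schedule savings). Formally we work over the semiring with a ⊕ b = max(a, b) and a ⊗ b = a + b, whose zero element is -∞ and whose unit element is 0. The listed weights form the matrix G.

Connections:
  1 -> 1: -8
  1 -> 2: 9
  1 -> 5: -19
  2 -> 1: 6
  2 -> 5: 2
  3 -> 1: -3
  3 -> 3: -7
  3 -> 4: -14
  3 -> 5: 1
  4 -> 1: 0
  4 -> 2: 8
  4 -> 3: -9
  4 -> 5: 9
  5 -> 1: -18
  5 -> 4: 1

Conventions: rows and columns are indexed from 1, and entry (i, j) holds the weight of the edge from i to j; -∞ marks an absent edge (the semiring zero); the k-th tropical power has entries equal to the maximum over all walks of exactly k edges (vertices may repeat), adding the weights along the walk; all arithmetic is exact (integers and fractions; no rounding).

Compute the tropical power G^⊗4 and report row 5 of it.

G^⊗2:
  [15, 1, -∞, -18, 11]
  [-2, 15, -∞, 3, -13]
  [-10, 6, -14, 2, -5]
  [14, 9, -16, 10, 10]
  [1, 9, -8, -∞, 10]
G^⊗3:
  [7, 24, -27, 12, 3]
  [21, 11, -6, -12, 17]
  [12, 10, -7, -4, 11]
  [15, 23, 1, 11, 19]
  [15, 10, -15, 11, 11]
G^⊗4:
  [30, 20, 3, 4, 26]
  [17, 30, -13, 18, 13]
  [16, 21, -13, 12, 12]
  [29, 24, 2, 20, 25]
  [16, 24, 2, 12, 20]
Answer: row 5 of G^⊗4 = [16, 24, 2, 12, 20]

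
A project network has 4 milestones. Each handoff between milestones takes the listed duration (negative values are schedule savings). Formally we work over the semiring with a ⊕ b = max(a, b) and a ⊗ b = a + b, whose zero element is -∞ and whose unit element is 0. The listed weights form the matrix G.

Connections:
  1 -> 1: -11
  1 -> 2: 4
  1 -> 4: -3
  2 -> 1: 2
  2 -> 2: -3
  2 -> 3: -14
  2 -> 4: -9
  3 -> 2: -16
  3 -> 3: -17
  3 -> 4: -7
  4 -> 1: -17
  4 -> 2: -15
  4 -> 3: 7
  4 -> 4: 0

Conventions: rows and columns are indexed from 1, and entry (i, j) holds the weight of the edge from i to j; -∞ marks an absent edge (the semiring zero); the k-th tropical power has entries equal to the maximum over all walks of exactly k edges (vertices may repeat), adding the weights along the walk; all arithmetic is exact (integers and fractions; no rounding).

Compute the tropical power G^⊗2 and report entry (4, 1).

G^⊗2:
  [6, 1, 4, -3]
  [-1, 6, -2, -1]
  [-14, -19, 0, -7]
  [-13, -9, 7, 0]
Key observation: the optimum is the walk 4->2->1, with weight (-15) + 2 = -13.
Optimal value attained by: walk 4->2->1.
Answer: (G^⊗2)[4][1] = -13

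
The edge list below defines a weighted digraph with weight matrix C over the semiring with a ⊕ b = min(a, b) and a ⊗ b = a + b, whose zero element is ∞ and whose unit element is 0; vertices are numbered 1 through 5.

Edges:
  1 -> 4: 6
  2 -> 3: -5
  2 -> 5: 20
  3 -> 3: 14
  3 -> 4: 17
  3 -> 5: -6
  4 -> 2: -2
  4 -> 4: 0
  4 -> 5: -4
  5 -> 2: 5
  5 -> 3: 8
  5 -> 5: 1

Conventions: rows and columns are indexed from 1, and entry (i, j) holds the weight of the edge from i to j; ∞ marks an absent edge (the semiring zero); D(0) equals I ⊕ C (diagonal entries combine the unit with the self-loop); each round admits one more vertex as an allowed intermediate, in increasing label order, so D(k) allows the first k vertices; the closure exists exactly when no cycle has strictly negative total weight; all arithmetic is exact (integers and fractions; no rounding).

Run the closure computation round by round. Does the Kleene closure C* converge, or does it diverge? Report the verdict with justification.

D(0):
  [0, ∞, ∞, 6, ∞]
  [∞, 0, -5, ∞, 20]
  [∞, ∞, 0, 17, -6]
  [∞, -2, ∞, 0, -4]
  [∞, 5, 8, ∞, 0]
D(1):
  [0, ∞, ∞, 6, ∞]
  [∞, 0, -5, ∞, 20]
  [∞, ∞, 0, 17, -6]
  [∞, -2, ∞, 0, -4]
  [∞, 5, 8, ∞, 0]
D(2):
  [0, ∞, ∞, 6, ∞]
  [∞, 0, -5, ∞, 20]
  [∞, ∞, 0, 17, -6]
  [∞, -2, -7, 0, -4]
  [∞, 5, 0, ∞, 0]
Detection: at round 3, diagonal entry (5, 5) turns strictly negative.
Key observation: the cycle 5->2->3->5 has total weight 5 + (-5) + (-6), which is strictly negative.
Answer: DIVERGES — negative cycle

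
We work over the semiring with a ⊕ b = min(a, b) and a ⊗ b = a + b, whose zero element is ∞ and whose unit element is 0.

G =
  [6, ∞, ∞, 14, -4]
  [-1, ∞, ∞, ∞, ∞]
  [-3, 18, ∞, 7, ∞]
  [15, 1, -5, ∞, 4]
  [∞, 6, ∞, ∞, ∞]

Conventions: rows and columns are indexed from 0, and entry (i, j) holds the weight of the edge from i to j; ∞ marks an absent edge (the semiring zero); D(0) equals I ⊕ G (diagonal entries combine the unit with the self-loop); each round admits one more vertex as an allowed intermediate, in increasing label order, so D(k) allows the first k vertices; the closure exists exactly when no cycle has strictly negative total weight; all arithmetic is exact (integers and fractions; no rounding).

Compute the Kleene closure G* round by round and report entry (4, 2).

D(0):
  [0, ∞, ∞, 14, -4]
  [-1, 0, ∞, ∞, ∞]
  [-3, 18, 0, 7, ∞]
  [15, 1, -5, 0, 4]
  [∞, 6, ∞, ∞, 0]
D(1):
  [0, ∞, ∞, 14, -4]
  [-1, 0, ∞, 13, -5]
  [-3, 18, 0, 7, -7]
  [15, 1, -5, 0, 4]
  [∞, 6, ∞, ∞, 0]
D(2):
  [0, ∞, ∞, 14, -4]
  [-1, 0, ∞, 13, -5]
  [-3, 18, 0, 7, -7]
  [0, 1, -5, 0, -4]
  [5, 6, ∞, 19, 0]
D(3):
  [0, ∞, ∞, 14, -4]
  [-1, 0, ∞, 13, -5]
  [-3, 18, 0, 7, -7]
  [-8, 1, -5, 0, -12]
  [5, 6, ∞, 19, 0]
D(4):
  [0, 15, 9, 14, -4]
  [-1, 0, 8, 13, -5]
  [-3, 8, 0, 7, -7]
  [-8, 1, -5, 0, -12]
  [5, 6, 14, 19, 0]
D(5):
  [0, 2, 9, 14, -4]
  [-1, 0, 8, 13, -5]
  [-3, -1, 0, 7, -7]
  [-8, -6, -5, 0, -12]
  [5, 6, 14, 19, 0]
Answer: G*[4][2] = 14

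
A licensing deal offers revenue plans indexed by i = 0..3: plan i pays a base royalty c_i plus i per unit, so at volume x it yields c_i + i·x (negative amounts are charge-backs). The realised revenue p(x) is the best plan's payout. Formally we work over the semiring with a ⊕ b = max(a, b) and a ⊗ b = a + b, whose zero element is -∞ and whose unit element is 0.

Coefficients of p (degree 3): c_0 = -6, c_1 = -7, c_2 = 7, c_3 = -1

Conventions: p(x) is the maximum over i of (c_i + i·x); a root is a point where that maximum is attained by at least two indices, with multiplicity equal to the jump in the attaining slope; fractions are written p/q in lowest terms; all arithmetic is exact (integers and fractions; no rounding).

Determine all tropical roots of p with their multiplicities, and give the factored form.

hull edge (i=0, c=-6) to (i=2, c=7): slope 13/2, span 2
hull edge (i=2, c=7) to (i=3, c=-1): slope -8, span 1
Factored form: p(x) = -1 ⊗ (x ⊕ (-13/2)) ⊗ (x ⊕ (-13/2)) ⊗ (x ⊕ 8)
Answer: roots = -13/2 (mult 2), 8 (mult 1)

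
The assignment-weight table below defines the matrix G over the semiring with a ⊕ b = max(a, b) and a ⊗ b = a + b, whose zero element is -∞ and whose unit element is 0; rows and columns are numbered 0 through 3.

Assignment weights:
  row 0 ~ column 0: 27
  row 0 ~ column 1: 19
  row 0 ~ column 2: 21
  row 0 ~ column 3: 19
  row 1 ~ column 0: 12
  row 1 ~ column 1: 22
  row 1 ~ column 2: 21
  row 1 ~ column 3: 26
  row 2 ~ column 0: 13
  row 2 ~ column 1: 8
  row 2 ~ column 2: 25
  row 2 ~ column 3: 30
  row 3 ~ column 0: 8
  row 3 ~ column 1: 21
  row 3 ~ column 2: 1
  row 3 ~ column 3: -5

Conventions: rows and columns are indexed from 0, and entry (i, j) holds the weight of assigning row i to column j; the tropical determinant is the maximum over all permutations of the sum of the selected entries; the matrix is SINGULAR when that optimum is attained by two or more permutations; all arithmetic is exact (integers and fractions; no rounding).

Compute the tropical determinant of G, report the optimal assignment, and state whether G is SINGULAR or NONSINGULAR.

σ = (0, 1, 2, 3): 27 + 22 + 25 + (-5) = 69
σ = (0, 1, 3, 2): 27 + 22 + 30 + 1 = 80
σ = (0, 2, 1, 3): 27 + 21 + 8 + (-5) = 51
σ = (0, 2, 3, 1): 27 + 21 + 30 + 21 = 99
σ = (0, 3, 1, 2): 27 + 26 + 8 + 1 = 62
σ = (0, 3, 2, 1): 27 + 26 + 25 + 21 = 99
σ = (1, 0, 2, 3): 19 + 12 + 25 + (-5) = 51
σ = (1, 0, 3, 2): 19 + 12 + 30 + 1 = 62
σ = (1, 2, 0, 3): 19 + 21 + 13 + (-5) = 48
σ = (1, 2, 3, 0): 19 + 21 + 30 + 8 = 78
σ = (1, 3, 0, 2): 19 + 26 + 13 + 1 = 59
σ = (1, 3, 2, 0): 19 + 26 + 25 + 8 = 78
σ = (2, 0, 1, 3): 21 + 12 + 8 + (-5) = 36
σ = (2, 0, 3, 1): 21 + 12 + 30 + 21 = 84
σ = (2, 1, 0, 3): 21 + 22 + 13 + (-5) = 51
σ = (2, 1, 3, 0): 21 + 22 + 30 + 8 = 81
σ = (2, 3, 0, 1): 21 + 26 + 13 + 21 = 81
σ = (2, 3, 1, 0): 21 + 26 + 8 + 8 = 63
σ = (3, 0, 1, 2): 19 + 12 + 8 + 1 = 40
σ = (3, 0, 2, 1): 19 + 12 + 25 + 21 = 77
σ = (3, 1, 0, 2): 19 + 22 + 13 + 1 = 55
σ = (3, 1, 2, 0): 19 + 22 + 25 + 8 = 74
σ = (3, 2, 0, 1): 19 + 21 + 13 + 21 = 74
σ = (3, 2, 1, 0): 19 + 21 + 8 + 8 = 56
Optimal value attained by: σ = (0, 2, 3, 1).
Answer: det⊕(G) = 99; verdict: SINGULAR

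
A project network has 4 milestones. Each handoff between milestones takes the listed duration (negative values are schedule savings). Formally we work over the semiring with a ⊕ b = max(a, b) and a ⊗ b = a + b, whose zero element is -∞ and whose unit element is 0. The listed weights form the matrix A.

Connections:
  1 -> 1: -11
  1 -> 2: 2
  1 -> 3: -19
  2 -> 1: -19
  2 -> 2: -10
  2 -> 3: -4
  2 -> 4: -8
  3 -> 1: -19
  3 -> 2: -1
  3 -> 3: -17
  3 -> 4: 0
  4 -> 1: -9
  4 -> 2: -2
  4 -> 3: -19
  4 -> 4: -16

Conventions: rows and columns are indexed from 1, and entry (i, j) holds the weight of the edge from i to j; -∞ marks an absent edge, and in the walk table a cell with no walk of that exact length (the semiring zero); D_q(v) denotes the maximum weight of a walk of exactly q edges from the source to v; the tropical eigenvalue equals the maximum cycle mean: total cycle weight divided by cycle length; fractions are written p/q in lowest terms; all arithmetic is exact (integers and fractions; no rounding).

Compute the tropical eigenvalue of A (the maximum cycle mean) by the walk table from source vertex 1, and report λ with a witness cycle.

q=0: [0, -∞, -∞, -∞]
q=1: [-11, 2, -19, -∞]
q=2: [-17, -8, -2, -6]
q=3: [-15, -3, -12, -2]
q=4: [-11, -4, -7, -11]
Optimal cycle mean attained by: cycle 2->3->4->2, total (-4) + 0 + (-2), length 3.
Answer: λ = -2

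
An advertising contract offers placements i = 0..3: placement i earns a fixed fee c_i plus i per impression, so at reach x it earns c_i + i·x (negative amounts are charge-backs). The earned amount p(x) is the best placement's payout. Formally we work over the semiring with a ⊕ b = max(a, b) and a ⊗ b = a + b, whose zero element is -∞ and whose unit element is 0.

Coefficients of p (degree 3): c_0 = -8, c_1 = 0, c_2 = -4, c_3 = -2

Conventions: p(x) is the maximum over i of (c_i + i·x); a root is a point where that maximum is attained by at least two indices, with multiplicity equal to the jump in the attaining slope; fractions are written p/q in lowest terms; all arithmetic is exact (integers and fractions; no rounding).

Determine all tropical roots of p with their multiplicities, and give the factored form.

hull edge (i=0, c=-8) to (i=1, c=0): slope 8, span 1
hull edge (i=1, c=0) to (i=3, c=-2): slope -1, span 2
Factored form: p(x) = -2 ⊗ (x ⊕ (-8)) ⊗ (x ⊕ 1) ⊗ (x ⊕ 1)
Answer: roots = -8 (mult 1), 1 (mult 2)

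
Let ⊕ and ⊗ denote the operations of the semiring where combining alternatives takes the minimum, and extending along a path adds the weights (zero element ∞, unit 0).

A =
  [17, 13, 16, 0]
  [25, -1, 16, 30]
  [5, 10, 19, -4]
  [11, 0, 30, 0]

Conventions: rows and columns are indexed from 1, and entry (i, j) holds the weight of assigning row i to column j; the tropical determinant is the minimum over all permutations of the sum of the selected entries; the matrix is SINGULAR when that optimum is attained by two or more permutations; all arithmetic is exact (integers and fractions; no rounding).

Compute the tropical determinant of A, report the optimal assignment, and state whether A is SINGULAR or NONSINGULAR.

σ = (1, 2, 3, 4): 17 + (-1) + 19 + 0 = 35
σ = (1, 2, 4, 3): 17 + (-1) + (-4) + 30 = 42
σ = (1, 3, 2, 4): 17 + 16 + 10 + 0 = 43
σ = (1, 3, 4, 2): 17 + 16 + (-4) + 0 = 29
σ = (1, 4, 2, 3): 17 + 30 + 10 + 30 = 87
σ = (1, 4, 3, 2): 17 + 30 + 19 + 0 = 66
σ = (2, 1, 3, 4): 13 + 25 + 19 + 0 = 57
σ = (2, 1, 4, 3): 13 + 25 + (-4) + 30 = 64
σ = (2, 3, 1, 4): 13 + 16 + 5 + 0 = 34
σ = (2, 3, 4, 1): 13 + 16 + (-4) + 11 = 36
σ = (2, 4, 1, 3): 13 + 30 + 5 + 30 = 78
σ = (2, 4, 3, 1): 13 + 30 + 19 + 11 = 73
σ = (3, 1, 2, 4): 16 + 25 + 10 + 0 = 51
σ = (3, 1, 4, 2): 16 + 25 + (-4) + 0 = 37
σ = (3, 2, 1, 4): 16 + (-1) + 5 + 0 = 20
σ = (3, 2, 4, 1): 16 + (-1) + (-4) + 11 = 22
σ = (3, 4, 1, 2): 16 + 30 + 5 + 0 = 51
σ = (3, 4, 2, 1): 16 + 30 + 10 + 11 = 67
σ = (4, 1, 2, 3): 0 + 25 + 10 + 30 = 65
σ = (4, 1, 3, 2): 0 + 25 + 19 + 0 = 44
σ = (4, 2, 1, 3): 0 + (-1) + 5 + 30 = 34
σ = (4, 2, 3, 1): 0 + (-1) + 19 + 11 = 29
σ = (4, 3, 1, 2): 0 + 16 + 5 + 0 = 21
σ = (4, 3, 2, 1): 0 + 16 + 10 + 11 = 37
Optimal value attained by: σ = (3, 2, 1, 4).
Answer: det⊕(A) = 20; verdict: NONSINGULAR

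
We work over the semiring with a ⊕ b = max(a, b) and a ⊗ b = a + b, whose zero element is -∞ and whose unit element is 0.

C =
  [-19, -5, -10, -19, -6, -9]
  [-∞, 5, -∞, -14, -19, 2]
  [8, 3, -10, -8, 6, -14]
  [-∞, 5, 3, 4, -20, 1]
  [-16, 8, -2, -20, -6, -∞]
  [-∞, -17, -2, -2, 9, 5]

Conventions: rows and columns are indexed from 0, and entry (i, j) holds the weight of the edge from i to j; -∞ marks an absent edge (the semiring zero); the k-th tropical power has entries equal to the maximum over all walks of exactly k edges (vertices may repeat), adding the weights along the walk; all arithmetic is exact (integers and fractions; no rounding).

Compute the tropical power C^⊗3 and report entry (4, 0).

C^⊗2:
  [-2, 2, -8, -11, 0, -3]
  [-35, 10, 0, 0, 11, 7]
  [-2, 14, 4, -4, 2, 5]
  [11, 10, 7, 8, 10, 7]
  [6, 13, -8, -6, 4, 10]
  [6, 17, 7, 3, 14, 10]
C^⊗3:
  [0, 8, -2, -5, 6, 4]
  [8, 19, 9, 5, 16, 12]
  [12, 19, 3, 3, 14, 16]
  [15, 18, 11, 12, 16, 12]
  [0, 18, 8, 8, 19, 15]
  [15, 22, 12, 8, 19, 19]
Key observation: the optimum is the walk 4->4->2->0, with weight (-6) + (-2) + 8 = 0.
Optimal value attained by: walk 4->4->2->0.
Answer: (C^⊗3)[4][0] = 0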